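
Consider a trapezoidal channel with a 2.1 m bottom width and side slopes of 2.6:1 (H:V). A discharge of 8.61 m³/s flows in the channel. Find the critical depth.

At critical depth, Q² T / (g A³) = 1, i.e. A³/T = Q²/g = 8.61²/9.81 = 7.557.
Try y = 0.737 m: A³/T = 4.371 — short.
Try y = 1.09 m: A³/T = 20.02 — over.
Try y = 0.85 m: A³/T = 7.541 — close enough.

y_c = 0.85 m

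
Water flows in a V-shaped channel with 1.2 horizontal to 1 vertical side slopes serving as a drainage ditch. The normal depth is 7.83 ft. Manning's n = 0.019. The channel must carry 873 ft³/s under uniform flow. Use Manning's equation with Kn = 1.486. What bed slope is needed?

S = 0.0053

For a triangular section with side slope z = 1.2: A = zy² = 1.2×7.83² = 73.57 ft²; P = 2y√(1+z²) = 2×7.83×1.562 = 24.46 ft.
Hydraulic radius R = A/P = 73.57/24.46 = 3.008 ft.
From Manning's equation, S = [nQ / (1.486 A R^(2/3))]² = [0.019 × 873 / (1.486 × 73.57 × 3.008^(2/3))]² = 0.0053.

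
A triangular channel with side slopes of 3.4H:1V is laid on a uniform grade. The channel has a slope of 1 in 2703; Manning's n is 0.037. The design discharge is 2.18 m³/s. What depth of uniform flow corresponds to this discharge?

Manning's equation rearranged: A R^(2/3) = nQ / (1·√S) = 0.037 × 2.18 / (√0.00037) = 4.194.
Try y = 1.17 m: A R^(2/3) = 3.167 — too small.
Try y = 1.56 m: A R^(2/3) = 6.82 — too large.
Try y = 1.3 m: A R^(2/3) = 4.194 — close enough.

y_n = 1.3 m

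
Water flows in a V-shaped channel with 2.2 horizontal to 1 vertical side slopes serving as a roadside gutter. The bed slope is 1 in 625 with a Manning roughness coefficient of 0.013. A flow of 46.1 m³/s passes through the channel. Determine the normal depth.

y_n = 2.5 m

Manning's equation rearranged: A R^(2/3) = nQ / (1·√S) = 0.013 × 46.1 / (√0.0016) = 14.98.
Trying y = 2 m: A R^(2/3) = 8.266 — short.
Trying y = 2.5 m: A R^(2/3) = 14.99 — matches.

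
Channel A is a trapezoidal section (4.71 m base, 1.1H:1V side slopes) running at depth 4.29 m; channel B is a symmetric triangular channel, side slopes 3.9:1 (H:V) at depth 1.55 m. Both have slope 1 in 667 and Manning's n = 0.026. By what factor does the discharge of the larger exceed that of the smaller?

Channel A: With bottom width b = 4.71 m and side slope z = 1.1: A = (b + zy)y = (4.71 + 1.1×4.29)×4.29 = 40.45 m²; P = b + 2y√(1+z²) = 4.71 + 2×4.29×1.487 = 17.47 m. Hydraulic radius R = A/P = 40.45/17.47 = 2.316 m. Q_A = (1/0.026)·40.45·2.316^(2/3)·√0.001499 = 105.5 m³/s.
Channel B: For a triangular section with side slope z = 3.9: A = zy² = 3.9×1.55² = 9.37 m²; P = 2y√(1+z²) = 2×1.55×4.026 = 12.48 m. Hydraulic radius R = A/P = 9.37/12.48 = 0.7507 m. Q_B = (1/0.026)·9.37·0.7507^(2/3)·√0.001499 = 11.53 m³/s.
The larger discharge is 105.5 m³/s and the smaller is 11.53 m³/s; the ratio is 9.15.

9.15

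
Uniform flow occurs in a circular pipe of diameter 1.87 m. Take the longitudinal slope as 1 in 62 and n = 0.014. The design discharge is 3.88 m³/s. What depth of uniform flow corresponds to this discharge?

Manning's equation rearranged: A R^(2/3) = nQ / (1·√S) = 0.014 × 3.88 / (√0.01613) = 0.4277.
Try y = 0.771 m: A R^(2/3) = 0.5891 — too large.
Try y = 0.649 m: A R^(2/3) = 0.4281 — close enough.

y_n = 0.649 m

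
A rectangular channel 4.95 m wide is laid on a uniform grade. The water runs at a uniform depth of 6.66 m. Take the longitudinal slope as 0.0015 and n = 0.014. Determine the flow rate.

Q = 135 m³/s

Flow area A = b·y = 4.95 × 6.66 = 32.97 m². Wetted perimeter P = b + 2y = 4.95 + 2×6.66 = 18.27 m.
Hydraulic radius R = A/P = 32.97/18.27 = 1.804 m.
Manning's equation: Q = (1/n) A R^(2/3) S^(1/2) = (1/0.014) × 32.97 × 1.804^(2/3) × 0.0015^(1/2) = 135 m³/s.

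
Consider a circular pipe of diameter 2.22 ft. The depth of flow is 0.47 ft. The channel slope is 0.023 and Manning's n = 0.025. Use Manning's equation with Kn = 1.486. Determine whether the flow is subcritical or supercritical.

supercritical

For a circular section of diameter D = 2.22 ft at depth y = 0.47 ft, the central angle is θ = 2 arccos(1 − 2y/D) = 1.913 rad. Then A = (D²/8)(θ − sin θ) = 0.5978 ft² and P = Dθ/2 = 2.123 ft.
Hydraulic radius R = A/P = 0.5978/2.123 = 0.2816 ft.
V = (1.486/n) R^(2/3) √S = (1.486/0.025) × 0.2816^(2/3) × √0.023 = 3.873 ft/s. Hydraulic depth D_h = A/T = 0.5978/1.814 = 0.3296 ft.
Froude number Fr = V/√(g·D_h) = 3.873/√(32.2×0.3296) = 1.19, which is greater than 1, so the flow is supercritical.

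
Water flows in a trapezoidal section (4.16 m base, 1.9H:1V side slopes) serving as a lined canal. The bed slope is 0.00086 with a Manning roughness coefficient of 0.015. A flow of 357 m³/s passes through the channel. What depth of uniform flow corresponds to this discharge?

Manning's equation rearranged: A R^(2/3) = nQ / (1·√S) = 0.015 × 357 / (√0.00086) = 182.6.
Trying y = 7.08 m: A R^(2/3) = 293.3 — high.
Trying y = 4.05 m: A R^(2/3) = 81.9 — low.
Trying y = 5.78 m: A R^(2/3) = 182.9 — matches.

y_n = 5.78 m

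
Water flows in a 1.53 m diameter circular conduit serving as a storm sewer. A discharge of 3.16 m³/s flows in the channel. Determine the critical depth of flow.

y_c = 0.918 m

At critical depth, Q² T / (g A³) = 1, i.e. A³/T = Q²/g = 3.16²/9.81 = 1.018.
Try y = 1.01 m: A³/T = 1.473 — high.
Try y = 0.701 m: A³/T = 0.3636 — low.
Try y = 0.918 m: A³/T = 1.019 — close enough.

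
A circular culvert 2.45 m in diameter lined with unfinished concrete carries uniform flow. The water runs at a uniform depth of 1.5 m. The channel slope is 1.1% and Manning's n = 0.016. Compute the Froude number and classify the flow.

For a circular section of diameter D = 2.45 m at depth y = 1.5 m, the central angle is θ = 2 arccos(1 − 2y/D) = 3.594 rad. Then A = (D²/8)(θ − sin θ) = 3.025 m² and P = Dθ/2 = 4.403 m.
Hydraulic radius R = A/P = 3.025/4.403 = 0.6871 m.
V = (1/n) R^(2/3) √S = (1/0.016) × 0.6871^(2/3) × √0.011 = 5.104 m/s. Hydraulic depth D_h = A/T = 3.025/2.387 = 1.267 m.
Froude number Fr = V/√(g·D_h) = 5.104/√(9.81×1.267) = 1.45, which is greater than 1, so the flow is supercritical.

supercritical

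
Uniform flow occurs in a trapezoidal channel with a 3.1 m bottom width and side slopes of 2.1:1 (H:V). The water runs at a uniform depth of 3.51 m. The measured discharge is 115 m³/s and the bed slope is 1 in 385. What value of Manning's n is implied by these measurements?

n = 0.0249

With bottom width b = 3.1 m and side slope z = 2.1: A = (b + zy)y = (3.1 + 2.1×3.51)×3.51 = 36.75 m²; P = b + 2y√(1+z²) = 3.1 + 2×3.51×2.326 = 19.43 m.
Hydraulic radius R = A/P = 36.75/19.43 = 1.892 m.
Rearranging Manning's equation: n = (1/Q) A R^(2/3) S^(1/2) = (1/115) × 36.75 × 1.892^(2/3) × √0.002597 = 0.0249.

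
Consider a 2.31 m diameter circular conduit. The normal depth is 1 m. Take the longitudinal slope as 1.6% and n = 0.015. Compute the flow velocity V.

For a circular section of diameter D = 2.31 m at depth y = 1 m, the central angle is θ = 2 arccos(1 − 2y/D) = 2.872 rad. Then A = (D²/8)(θ − sin θ) = 1.739 m² and P = Dθ/2 = 3.318 m.
Hydraulic radius R = A/P = 1.739/3.318 = 0.524 m.
From Manning's equation, V = (1/n) R^(2/3) S^(1/2) = (1/0.015) × 0.524^(2/3) × 0.016^(1/2) = 5.48 m/s.

V = 5.48 m/s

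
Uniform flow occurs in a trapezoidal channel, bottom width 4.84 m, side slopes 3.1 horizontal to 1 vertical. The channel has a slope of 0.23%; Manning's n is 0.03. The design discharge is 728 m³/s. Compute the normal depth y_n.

Manning's equation rearranged: A R^(2/3) = nQ / (1·√S) = 0.03 × 728 / (√0.0023) = 455.4.
Trying y = 5.47 m: A R^(2/3) = 245 — short.
Trying y = 7.68 m: A R^(2/3) = 555.3 — over.
Trying y = 7.08 m: A R^(2/3) = 455.5 — close enough.

y_n = 7.08 m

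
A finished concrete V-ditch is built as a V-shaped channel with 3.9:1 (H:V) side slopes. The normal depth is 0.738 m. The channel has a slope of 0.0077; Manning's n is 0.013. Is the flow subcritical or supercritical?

supercritical

For a triangular section with side slope z = 3.9: A = zy² = 3.9×0.738² = 2.124 m²; P = 2y√(1+z²) = 2×0.738×4.026 = 5.943 m.
Hydraulic radius R = A/P = 2.124/5.943 = 0.3574 m.
V = (1/n) R^(2/3) √S = (1/0.013) × 0.3574^(2/3) × √0.0077 = 3.4 m/s. Hydraulic depth D_h = A/T = 2.124/5.756 = 0.369 m.
Froude number Fr = V/√(g·D_h) = 3.4/√(9.81×0.369) = 1.79, which is greater than 1, so the flow is supercritical.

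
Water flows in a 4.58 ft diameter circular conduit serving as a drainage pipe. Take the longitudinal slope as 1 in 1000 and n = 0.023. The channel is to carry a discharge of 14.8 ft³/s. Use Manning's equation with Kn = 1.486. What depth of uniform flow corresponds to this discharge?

y_n = 2.02 ft

Manning's equation rearranged: A R^(2/3) = nQ / (1.486·√S) = 0.023 × 14.8 / (1.486 × √0.001) = 7.244.
Try y = 2.53 ft: A R^(2/3) = 10.64 — over.
Try y = 1.67 ft: A R^(2/3) = 5.12 — short.
Try y = 2.02 ft: A R^(2/3) = 7.248 — ≈ 7.244.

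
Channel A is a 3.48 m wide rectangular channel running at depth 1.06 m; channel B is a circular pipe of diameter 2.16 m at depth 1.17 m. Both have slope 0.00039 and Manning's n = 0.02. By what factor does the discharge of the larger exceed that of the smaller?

2.01

Channel A: Flow area A = b·y = 3.48 × 1.06 = 3.689 m². Wetted perimeter P = b + 2y = 3.48 + 2×1.06 = 5.6 m. Hydraulic radius R = A/P = 3.689/5.6 = 0.6587 m. Q_A = (1/0.02)·3.689·0.6587^(2/3)·√0.00039 = 2.758 m³/s.
Channel B: For a circular section of diameter D = 2.16 m at depth y = 1.17 m, the central angle is θ = 2 arccos(1 − 2y/D) = 3.308 rad. Then A = (D²/8)(θ − sin θ) = 2.026 m² and P = Dθ/2 = 3.573 m. Hydraulic radius R = A/P = 2.026/3.573 = 0.5671 m. Q_B = (1/0.02)·2.026·0.5671^(2/3)·√0.00039 = 1.371 m³/s.
The larger discharge is 2.758 m³/s and the smaller is 1.371 m³/s; the ratio is 2.01.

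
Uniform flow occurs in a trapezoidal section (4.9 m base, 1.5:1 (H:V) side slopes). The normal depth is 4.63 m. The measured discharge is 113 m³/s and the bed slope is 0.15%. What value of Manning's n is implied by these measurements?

n = 0.035

With bottom width b = 4.9 m and side slope z = 1.5: A = (b + zy)y = (4.9 + 1.5×4.63)×4.63 = 54.84 m²; P = b + 2y√(1+z²) = 4.9 + 2×4.63×1.803 = 21.59 m.
Hydraulic radius R = A/P = 54.84/21.59 = 2.54 m.
Rearranging Manning's equation: n = (1/Q) A R^(2/3) S^(1/2) = (1/113) × 54.84 × 2.54^(2/3) × √0.0015 = 0.035.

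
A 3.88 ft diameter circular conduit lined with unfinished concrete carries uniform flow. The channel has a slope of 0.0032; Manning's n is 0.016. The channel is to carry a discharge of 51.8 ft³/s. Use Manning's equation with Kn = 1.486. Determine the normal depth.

y_n = 2.75 ft

Manning's equation rearranged: A R^(2/3) = nQ / (1.486·√S) = 0.016 × 51.8 / (1.486 × √0.0032) = 9.86.
At y = 3.24 ft: A R^(2/3) = 11.77 — too large.
At y = 2.34 ft: A R^(2/3) = 7.845 — too small.
At y = 2.75 ft: A R^(2/3) = 9.858 — close enough.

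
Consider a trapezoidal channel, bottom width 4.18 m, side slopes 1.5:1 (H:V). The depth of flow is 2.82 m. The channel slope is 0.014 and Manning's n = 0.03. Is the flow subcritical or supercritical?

supercritical

With bottom width b = 4.18 m and side slope z = 1.5: A = (b + zy)y = (4.18 + 1.5×2.82)×2.82 = 23.72 m²; P = b + 2y√(1+z²) = 4.18 + 2×2.82×1.803 = 14.35 m.
Hydraulic radius R = A/P = 23.72/14.35 = 1.653 m.
V = (1/n) R^(2/3) √S = (1/0.03) × 1.653^(2/3) × √0.014 = 5.514 m/s. Hydraulic depth D_h = A/T = 23.72/12.64 = 1.876 m.
Froude number Fr = V/√(g·D_h) = 5.514/√(9.81×1.876) = 1.29, which is greater than 1, so the flow is supercritical.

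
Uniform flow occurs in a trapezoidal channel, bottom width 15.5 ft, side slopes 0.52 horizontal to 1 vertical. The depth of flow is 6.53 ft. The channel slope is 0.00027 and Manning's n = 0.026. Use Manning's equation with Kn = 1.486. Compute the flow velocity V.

With bottom width b = 15.5 ft and side slope z = 0.52: A = (b + zy)y = (15.5 + 0.52×6.53)×6.53 = 123.4 ft²; P = b + 2y√(1+z²) = 15.5 + 2×6.53×1.127 = 30.22 ft.
Hydraulic radius R = A/P = 123.4/30.22 = 4.083 ft.
From Manning's equation, V = (1.486/n) R^(2/3) S^(1/2) = (1.486/0.026) × 4.083^(2/3) × 0.00027^(1/2) = 2.4 ft/s.

V = 2.4 ft/s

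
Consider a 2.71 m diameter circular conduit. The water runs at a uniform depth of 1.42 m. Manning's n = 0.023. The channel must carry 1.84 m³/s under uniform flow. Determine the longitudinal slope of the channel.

For a circular section of diameter D = 2.71 m at depth y = 1.42 m, the central angle is θ = 2 arccos(1 − 2y/D) = 3.238 rad. Then A = (D²/8)(θ − sin θ) = 3.06 m² and P = Dθ/2 = 4.387 m.
Hydraulic radius R = A/P = 3.06/4.387 = 0.6976 m.
From Manning's equation, S = [nQ / (1 A R^(2/3))]² = [0.023 × 1.84 / (1 × 3.06 × 0.6976^(2/3))]² = 0.000309.

S = 0.000309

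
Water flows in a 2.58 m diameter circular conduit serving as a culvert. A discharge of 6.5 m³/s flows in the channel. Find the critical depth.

At critical depth, Q² T / (g A³) = 1, i.e. A³/T = Q²/g = 6.5²/9.81 = 4.307.
Trying y = 1.42 m: A³/T = 9.989 — high.
Trying y = 0.982 m: A³/T = 2.434 — low.
Trying y = 1.14 m: A³/T = 4.315 — matches.

y_c = 1.14 m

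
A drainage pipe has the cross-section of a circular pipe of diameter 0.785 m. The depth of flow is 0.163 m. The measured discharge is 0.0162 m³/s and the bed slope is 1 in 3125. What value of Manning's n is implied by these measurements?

For a circular section of diameter D = 0.785 m at depth y = 0.163 m, the central angle is θ = 2 arccos(1 − 2y/D) = 1.893 rad. Then A = (D²/8)(θ − sin θ) = 0.0727 m² and P = Dθ/2 = 0.7428 m.
Hydraulic radius R = A/P = 0.0727/0.7428 = 0.09787 m.
Rearranging Manning's equation: n = (1/Q) A R^(2/3) S^(1/2) = (1/0.0162) × 0.0727 × 0.09787^(2/3) × √0.00032 = 0.0171.

n = 0.0171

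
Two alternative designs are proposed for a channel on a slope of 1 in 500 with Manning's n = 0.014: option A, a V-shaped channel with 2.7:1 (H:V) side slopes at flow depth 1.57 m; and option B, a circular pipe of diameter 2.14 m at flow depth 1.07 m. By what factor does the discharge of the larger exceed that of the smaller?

4.58

Channel A: For a triangular section with side slope z = 2.7: A = zy² = 2.7×1.57² = 6.655 m²; P = 2y√(1+z²) = 2×1.57×2.879 = 9.041 m. Hydraulic radius R = A/P = 6.655/9.041 = 0.7361 m. Q_A = (1/0.014)·6.655·0.7361^(2/3)·√0.002 = 17.33 m³/s.
Channel B: For a circular section of diameter D = 2.14 m at depth y = 1.07 m, the central angle is θ = 2 arccos(1 − 2y/D) = 3.142 rad. Then A = (D²/8)(θ − sin θ) = 1.798 m² and P = Dθ/2 = 3.362 m. Hydraulic radius R = A/P = 1.798/3.362 = 0.535 m. Q_B = (1/0.014)·1.798·0.535^(2/3)·√0.002 = 3.786 m³/s.
The larger discharge is 17.33 m³/s and the smaller is 3.786 m³/s; the ratio is 4.58.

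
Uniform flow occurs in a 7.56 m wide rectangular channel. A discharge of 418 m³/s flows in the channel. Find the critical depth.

y_c = 6.78 m

For a rectangular channel, critical depth y_c = (q²/g)^(1/3) where q = Q/b = 418/7.56 = 55.29 m²/s.
So y_c = (55.29²/9.81)^(1/3) = 6.78 m.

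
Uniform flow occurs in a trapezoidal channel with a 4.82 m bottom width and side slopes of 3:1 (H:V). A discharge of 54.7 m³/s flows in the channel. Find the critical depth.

At critical depth, Q² T / (g A³) = 1, i.e. A³/T = Q²/g = 54.7²/9.81 = 305.
Trying y = 1.3 m: A³/T = 115.4 — low.
Trying y = 1.89 m: A³/T = 482.2 — high.
Trying y = 1.68 m: A³/T = 305.1 — matches.

y_c = 1.68 m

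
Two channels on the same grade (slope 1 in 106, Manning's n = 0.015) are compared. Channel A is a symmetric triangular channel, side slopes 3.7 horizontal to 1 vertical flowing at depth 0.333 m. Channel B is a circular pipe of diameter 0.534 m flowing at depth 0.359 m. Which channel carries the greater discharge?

channel A

Channel A: For a triangular section with side slope z = 3.7: A = zy² = 3.7×0.333² = 0.4103 m²; P = 2y√(1+z²) = 2×0.333×3.833 = 2.553 m. Hydraulic radius R = A/P = 0.4103/2.553 = 0.1607 m. Q_A = (1/0.015)·0.4103·0.1607^(2/3)·√0.009434 = 0.7854 m³/s.
Channel B: For a circular section of diameter D = 0.534 m at depth y = 0.359 m, the central angle is θ = 2 arccos(1 − 2y/D) = 3.845 rad. Then A = (D²/8)(θ − sin θ) = 0.1601 m² and P = Dθ/2 = 1.027 m. Hydraulic radius R = A/P = 0.1601/1.027 = 0.156 m. Q_B = (1/0.015)·0.1601·0.156^(2/3)·√0.009434 = 0.3004 m³/s.
Q_A = 0.7854 m³/s vs Q_B = 0.3004 m³/s, so channel A carries more.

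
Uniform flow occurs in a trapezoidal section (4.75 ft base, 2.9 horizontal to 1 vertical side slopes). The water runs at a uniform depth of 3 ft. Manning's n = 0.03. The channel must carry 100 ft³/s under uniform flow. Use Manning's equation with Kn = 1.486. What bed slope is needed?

S = 0.00119

With bottom width b = 4.75 ft and side slope z = 2.9: A = (b + zy)y = (4.75 + 2.9×3)×3 = 40.35 ft²; P = b + 2y√(1+z²) = 4.75 + 2×3×3.068 = 23.16 ft.
Hydraulic radius R = A/P = 40.35/23.16 = 1.743 ft.
From Manning's equation, S = [nQ / (1.486 A R^(2/3))]² = [0.03 × 100 / (1.486 × 40.35 × 1.743^(2/3))]² = 0.00119.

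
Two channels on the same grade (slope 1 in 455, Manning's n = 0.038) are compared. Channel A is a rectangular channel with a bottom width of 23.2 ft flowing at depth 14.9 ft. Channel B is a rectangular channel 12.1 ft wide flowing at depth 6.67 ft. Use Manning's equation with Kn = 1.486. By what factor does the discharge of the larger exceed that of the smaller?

6.93

Channel A: Flow area A = b·y = 23.2 × 14.9 = 345.7 ft². Wetted perimeter P = b + 2y = 23.2 + 2×14.9 = 53 ft. Hydraulic radius R = A/P = 345.7/53 = 6.522 ft. Q_A = (1.486/0.038)·345.7·6.522^(2/3)·√0.002198 = 2212 ft³/s.
Channel B: Flow area A = b·y = 12.1 × 6.67 = 80.71 ft². Wetted perimeter P = b + 2y = 12.1 + 2×6.67 = 25.44 ft. Hydraulic radius R = A/P = 80.71/25.44 = 3.172 ft. Q_B = (1.486/0.038)·80.71·3.172^(2/3)·√0.002198 = 319.5 ft³/s.
The larger discharge is 2212 ft³/s and the smaller is 319.5 ft³/s; the ratio is 6.93.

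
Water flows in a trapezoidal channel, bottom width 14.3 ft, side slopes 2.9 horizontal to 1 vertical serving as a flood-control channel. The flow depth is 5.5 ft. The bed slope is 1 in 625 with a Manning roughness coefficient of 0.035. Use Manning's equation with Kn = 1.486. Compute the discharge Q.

Q = 647 ft³/s

With bottom width b = 14.3 ft and side slope z = 2.9: A = (b + zy)y = (14.3 + 2.9×5.5)×5.5 = 166.4 ft²; P = b + 2y√(1+z²) = 14.3 + 2×5.5×3.068 = 48.04 ft.
Hydraulic radius R = A/P = 166.4/48.04 = 3.463 ft.
Manning's equation: Q = (1.486/n) A R^(2/3) S^(1/2) = (1.486/0.035) × 166.4 × 3.463^(2/3) × 0.0016^(1/2) = 647 ft³/s.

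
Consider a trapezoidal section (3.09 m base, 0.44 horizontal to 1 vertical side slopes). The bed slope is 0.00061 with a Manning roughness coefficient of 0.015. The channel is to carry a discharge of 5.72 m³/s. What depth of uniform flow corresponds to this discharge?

y_n = 1.17 m

Manning's equation rearranged: A R^(2/3) = nQ / (1·√S) = 0.015 × 5.72 / (√0.00061) = 3.474.
Trying y = 1.39 m: A R^(2/3) = 4.58 — too large.
Trying y = 0.808 m: A R^(2/3) = 1.921 — too small.
Trying y = 1.17 m: A R^(2/3) = 3.472 — close enough.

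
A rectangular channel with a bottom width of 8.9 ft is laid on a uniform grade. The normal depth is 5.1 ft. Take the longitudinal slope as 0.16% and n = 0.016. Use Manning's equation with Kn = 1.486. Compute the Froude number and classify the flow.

subcritical

Flow area A = b·y = 8.9 × 5.1 = 45.39 ft². Wetted perimeter P = b + 2y = 8.9 + 2×5.1 = 19.1 ft.
Hydraulic radius R = A/P = 45.39/19.1 = 2.376 ft.
V = (1.486/n) R^(2/3) √S = (1.486/0.016) × 2.376^(2/3) × √0.0016 = 6.616 ft/s. Hydraulic depth D_h = A/T = 45.39/8.9 = 5.1 ft.
Froude number Fr = V/√(g·D_h) = 6.616/√(32.2×5.1) = 0.516, which is less than 1, so the flow is subcritical.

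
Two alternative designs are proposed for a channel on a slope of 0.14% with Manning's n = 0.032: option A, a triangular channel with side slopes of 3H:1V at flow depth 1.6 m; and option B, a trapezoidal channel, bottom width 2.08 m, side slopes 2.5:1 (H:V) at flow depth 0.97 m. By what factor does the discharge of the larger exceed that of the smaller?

2.06

Channel A: For a triangular section with side slope z = 3: A = zy² = 3×1.6² = 7.68 m²; P = 2y√(1+z²) = 2×1.6×3.162 = 10.12 m. Hydraulic radius R = A/P = 7.68/10.12 = 0.7589 m. Q_A = (1/0.032)·7.68·0.7589^(2/3)·√0.0014 = 7.472 m³/s.
Channel B: With bottom width b = 2.08 m and side slope z = 2.5: A = (b + zy)y = (2.08 + 2.5×0.97)×0.97 = 4.37 m²; P = b + 2y√(1+z²) = 2.08 + 2×0.97×2.693 = 7.304 m. Hydraulic radius R = A/P = 4.37/7.304 = 0.5983 m. Q_B = (1/0.032)·4.37·0.5983^(2/3)·√0.0014 = 3.628 m³/s.
The larger discharge is 7.472 m³/s and the smaller is 3.628 m³/s; the ratio is 2.06.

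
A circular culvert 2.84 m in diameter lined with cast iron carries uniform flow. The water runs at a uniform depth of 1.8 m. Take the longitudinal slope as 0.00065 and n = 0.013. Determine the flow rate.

For a circular section of diameter D = 2.84 m at depth y = 1.8 m, the central angle is θ = 2 arccos(1 − 2y/D) = 3.683 rad. Then A = (D²/8)(θ − sin θ) = 4.234 m² and P = Dθ/2 = 5.23 m.
Hydraulic radius R = A/P = 4.234/5.23 = 0.8094 m.
Manning's equation: Q = (1/n) A R^(2/3) S^(1/2) = (1/0.013) × 4.234 × 0.8094^(2/3) × 0.00065^(1/2) = 7.21 m³/s.

Q = 7.21 m³/s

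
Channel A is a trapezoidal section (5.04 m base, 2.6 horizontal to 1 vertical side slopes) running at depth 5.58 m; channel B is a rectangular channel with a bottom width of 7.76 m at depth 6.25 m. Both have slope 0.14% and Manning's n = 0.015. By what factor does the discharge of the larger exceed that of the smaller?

Channel A: With bottom width b = 5.04 m and side slope z = 2.6: A = (b + zy)y = (5.04 + 2.6×5.58)×5.58 = 109.1 m²; P = b + 2y√(1+z²) = 5.04 + 2×5.58×2.786 = 36.13 m. Hydraulic radius R = A/P = 109.1/36.13 = 3.019 m. Q_A = (1/0.015)·109.1·3.019^(2/3)·√0.0014 = 568.4 m³/s.
Channel B: Flow area A = b·y = 7.76 × 6.25 = 48.5 m². Wetted perimeter P = b + 2y = 7.76 + 2×6.25 = 20.26 m. Hydraulic radius R = A/P = 48.5/20.26 = 2.394 m. Q_B = (1/0.015)·48.5·2.394^(2/3)·√0.0014 = 216.5 m³/s.
The larger discharge is 568.4 m³/s and the smaller is 216.5 m³/s; the ratio is 2.63.

2.63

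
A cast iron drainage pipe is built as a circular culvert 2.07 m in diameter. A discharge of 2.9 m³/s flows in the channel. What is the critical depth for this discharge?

At critical depth, Q² T / (g A³) = 1, i.e. A³/T = Q²/g = 2.9²/9.81 = 0.8573.
At y = 0.977 m: A³/T = 1.846 — too large.
At y = 0.606 m: A³/T = 0.2935 — too small.
At y = 0.8 m: A³/T = 0.8581 — ≈ 0.8573.

y_c = 0.8 m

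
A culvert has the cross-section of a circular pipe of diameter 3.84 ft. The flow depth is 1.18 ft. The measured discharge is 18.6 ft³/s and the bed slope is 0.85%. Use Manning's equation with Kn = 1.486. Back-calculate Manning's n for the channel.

For a circular section of diameter D = 3.84 ft at depth y = 1.18 ft, the central angle is θ = 2 arccos(1 − 2y/D) = 2.35 rad. Then A = (D²/8)(θ − sin θ) = 3.021 ft² and P = Dθ/2 = 4.513 ft.
Hydraulic radius R = A/P = 3.021/4.513 = 0.6695 ft.
Rearranging Manning's equation: n = (1.486/Q) A R^(2/3) S^(1/2) = (1.486/18.6) × 3.021 × 0.6695^(2/3) × √0.0085 = 0.017.

n = 0.017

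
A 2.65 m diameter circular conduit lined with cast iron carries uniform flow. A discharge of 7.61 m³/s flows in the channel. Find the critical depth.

At critical depth, Q² T / (g A³) = 1, i.e. A³/T = Q²/g = 7.61²/9.81 = 5.903.
Trying y = 1.49 m: A³/T = 12.39 — over.
Trying y = 0.907 m: A³/T = 1.848 — short.
Trying y = 1.23 m: A³/T = 5.955 — close enough.

y_c = 1.23 m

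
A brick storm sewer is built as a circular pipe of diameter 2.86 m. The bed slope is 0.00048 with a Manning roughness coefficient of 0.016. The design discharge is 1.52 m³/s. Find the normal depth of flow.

Manning's equation rearranged: A R^(2/3) = nQ / (1·√S) = 0.016 × 1.52 / (√0.00048) = 1.11.
Try y = 1.08 m: A R^(2/3) = 1.557 — over.
Try y = 0.757 m: A R^(2/3) = 0.7877 — short.
Try y = 0.903 m: A R^(2/3) = 1.11 — ≈ 1.11.

y_n = 0.903 m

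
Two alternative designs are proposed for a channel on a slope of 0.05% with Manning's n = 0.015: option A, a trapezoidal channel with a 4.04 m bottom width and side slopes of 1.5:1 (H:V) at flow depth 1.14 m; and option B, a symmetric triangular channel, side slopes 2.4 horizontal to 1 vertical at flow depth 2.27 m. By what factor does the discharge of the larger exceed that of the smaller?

2.25

Channel A: With bottom width b = 4.04 m and side slope z = 1.5: A = (b + zy)y = (4.04 + 1.5×1.14)×1.14 = 6.555 m²; P = b + 2y√(1+z²) = 4.04 + 2×1.14×1.803 = 8.15 m. Hydraulic radius R = A/P = 6.555/8.15 = 0.8043 m. Q_A = (1/0.015)·6.555·0.8043^(2/3)·√0.0005 = 8.451 m³/s.
Channel B: For a triangular section with side slope z = 2.4: A = zy² = 2.4×2.27² = 12.37 m²; P = 2y√(1+z²) = 2×2.27×2.6 = 11.8 m. Hydraulic radius R = A/P = 12.37/11.8 = 1.048 m. Q_B = (1/0.015)·12.37·1.048^(2/3)·√0.0005 = 19.02 m³/s.
The larger discharge is 19.02 m³/s and the smaller is 8.451 m³/s; the ratio is 2.25.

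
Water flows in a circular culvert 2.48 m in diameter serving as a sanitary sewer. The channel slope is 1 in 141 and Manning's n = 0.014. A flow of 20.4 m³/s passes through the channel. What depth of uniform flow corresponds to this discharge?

Manning's equation rearranged: A R^(2/3) = nQ / (1·√S) = 0.014 × 20.4 / (√0.007092) = 3.391.
Trying y = 1.61 m: A R^(2/3) = 2.652 — short.
Trying y = 2.31 m: A R^(2/3) = 3.777 — over.
Trying y = 1.96 m: A R^(2/3) = 3.392 — matches.

y_n = 1.96 m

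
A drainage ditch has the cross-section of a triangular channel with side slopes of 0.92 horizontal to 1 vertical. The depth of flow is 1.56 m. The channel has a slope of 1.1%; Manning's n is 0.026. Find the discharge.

Q = 5.9 m³/s

For a triangular section with side slope z = 0.92: A = zy² = 0.92×1.56² = 2.239 m²; P = 2y√(1+z²) = 2×1.56×1.359 = 4.24 m.
Hydraulic radius R = A/P = 2.239/4.24 = 0.5281 m.
Manning's equation: Q = (1/n) A R^(2/3) S^(1/2) = (1/0.026) × 2.239 × 0.5281^(2/3) × 0.011^(1/2) = 5.9 m³/s.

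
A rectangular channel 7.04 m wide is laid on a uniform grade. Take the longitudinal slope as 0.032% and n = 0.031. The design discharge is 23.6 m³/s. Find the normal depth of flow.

Manning's equation rearranged: A R^(2/3) = nQ / (1·√S) = 0.031 × 23.6 / (√0.00032) = 40.9.
Try y = 4.2 m: A R^(2/3) = 45.6 — over.
Try y = 3.87 m: A R^(2/3) = 40.96 — ≈ 40.9.

y_n = 3.87 m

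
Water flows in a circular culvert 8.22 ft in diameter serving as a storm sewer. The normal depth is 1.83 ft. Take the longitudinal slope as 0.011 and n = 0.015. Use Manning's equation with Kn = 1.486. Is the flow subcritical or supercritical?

For a circular section of diameter D = 8.22 ft at depth y = 1.83 ft, the central angle is θ = 2 arccos(1 − 2y/D) = 1.965 rad. Then A = (D²/8)(θ − sin θ) = 8.804 ft² and P = Dθ/2 = 8.078 ft.
Hydraulic radius R = A/P = 8.804/8.078 = 1.09 ft.
V = (1.486/n) R^(2/3) √S = (1.486/0.015) × 1.09^(2/3) × √0.011 = 11 ft/s. Hydraulic depth D_h = A/T = 8.804/6.839 = 1.287 ft.
Froude number Fr = V/√(g·D_h) = 11/√(32.2×1.287) = 1.71, which is greater than 1, so the flow is supercritical.

supercritical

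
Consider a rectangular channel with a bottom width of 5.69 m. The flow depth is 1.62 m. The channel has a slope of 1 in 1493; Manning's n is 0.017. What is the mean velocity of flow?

Flow area A = b·y = 5.69 × 1.62 = 9.218 m². Wetted perimeter P = b + 2y = 5.69 + 2×1.62 = 8.93 m.
Hydraulic radius R = A/P = 9.218/8.93 = 1.032 m.
From Manning's equation, V = (1/n) R^(2/3) S^(1/2) = (1/0.017) × 1.032^(2/3) × 0.0006698^(1/2) = 1.55 m/s.

V = 1.55 m/s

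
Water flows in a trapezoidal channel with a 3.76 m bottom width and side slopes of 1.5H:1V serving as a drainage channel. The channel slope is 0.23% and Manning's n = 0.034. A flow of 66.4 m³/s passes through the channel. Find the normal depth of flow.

Manning's equation rearranged: A R^(2/3) = nQ / (1·√S) = 0.034 × 66.4 / (√0.0023) = 47.07.
Try y = 2.56 m: A R^(2/3) = 25.47 — too small.
Try y = 4.01 m: A R^(2/3) = 65.33 — too large.
Try y = 3.44 m: A R^(2/3) = 47.05 — matches.

y_n = 3.44 m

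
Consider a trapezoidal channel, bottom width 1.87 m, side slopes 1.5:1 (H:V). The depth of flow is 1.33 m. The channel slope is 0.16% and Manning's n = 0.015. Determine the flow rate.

With bottom width b = 1.87 m and side slope z = 1.5: A = (b + zy)y = (1.87 + 1.5×1.33)×1.33 = 5.14 m²; P = b + 2y√(1+z²) = 1.87 + 2×1.33×1.803 = 6.665 m.
Hydraulic radius R = A/P = 5.14/6.665 = 0.7712 m.
Manning's equation: Q = (1/n) A R^(2/3) S^(1/2) = (1/0.015) × 5.14 × 0.7712^(2/3) × 0.0016^(1/2) = 11.5 m³/s.

Q = 11.5 m³/s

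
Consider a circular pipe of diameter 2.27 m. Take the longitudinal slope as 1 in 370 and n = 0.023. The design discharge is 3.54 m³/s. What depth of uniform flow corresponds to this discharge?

Manning's equation rearranged: A R^(2/3) = nQ / (1·√S) = 0.023 × 3.54 / (√0.002703) = 1.566.
At y = 1.07 m: A R^(2/3) = 1.253 — low.
At y = 1.51 m: A R^(2/3) = 2.168 — high.
At y = 1.22 m: A R^(2/3) = 1.565 — matches.

y_n = 1.22 m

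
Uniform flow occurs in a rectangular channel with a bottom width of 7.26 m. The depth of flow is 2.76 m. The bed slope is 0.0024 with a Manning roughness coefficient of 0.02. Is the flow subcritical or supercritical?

Flow area A = b·y = 7.26 × 2.76 = 20.04 m². Wetted perimeter P = b + 2y = 7.26 + 2×2.76 = 12.78 m.
Hydraulic radius R = A/P = 20.04/12.78 = 1.568 m.
V = (1/n) R^(2/3) √S = (1/0.02) × 1.568^(2/3) × √0.0024 = 3.306 m/s. Hydraulic depth D_h = A/T = 20.04/7.26 = 2.76 m.
Froude number Fr = V/√(g·D_h) = 3.306/√(9.81×2.76) = 0.635, which is less than 1, so the flow is subcritical.

subcritical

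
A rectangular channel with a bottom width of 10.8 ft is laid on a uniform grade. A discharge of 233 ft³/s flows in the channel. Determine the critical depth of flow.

For a rectangular channel, critical depth y_c = (q²/g)^(1/3) where q = Q/b = 233/10.8 = 21.57 ft²/s.
So y_c = (21.57²/32.2)^(1/3) = 2.44 ft.

y_c = 2.44 ft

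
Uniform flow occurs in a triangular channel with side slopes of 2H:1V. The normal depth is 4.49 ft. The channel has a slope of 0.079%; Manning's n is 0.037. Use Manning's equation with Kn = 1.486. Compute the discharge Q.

For a triangular section with side slope z = 2: A = zy² = 2×4.49² = 40.32 ft²; P = 2y√(1+z²) = 2×4.49×2.236 = 20.08 ft.
Hydraulic radius R = A/P = 40.32/20.08 = 2.008 ft.
Manning's equation: Q = (1.486/n) A R^(2/3) S^(1/2) = (1.486/0.037) × 40.32 × 2.008^(2/3) × 0.00079^(1/2) = 72.4 ft³/s.

Q = 72.4 ft³/s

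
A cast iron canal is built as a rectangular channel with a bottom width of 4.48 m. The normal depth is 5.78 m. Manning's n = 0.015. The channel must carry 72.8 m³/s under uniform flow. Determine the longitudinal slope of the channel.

S = 0.000939

Flow area A = b·y = 4.48 × 5.78 = 25.89 m². Wetted perimeter P = b + 2y = 4.48 + 2×5.78 = 16.04 m.
Hydraulic radius R = A/P = 25.89/16.04 = 1.614 m.
From Manning's equation, S = [nQ / (1 A R^(2/3))]² = [0.015 × 72.8 / (1 × 25.89 × 1.614^(2/3))]² = 0.000939.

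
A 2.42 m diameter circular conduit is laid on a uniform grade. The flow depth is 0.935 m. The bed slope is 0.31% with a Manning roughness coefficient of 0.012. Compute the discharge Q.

Q = 4.83 m³/s

For a circular section of diameter D = 2.42 m at depth y = 0.935 m, the central angle is θ = 2 arccos(1 − 2y/D) = 2.683 rad. Then A = (D²/8)(θ − sin θ) = 1.64 m² and P = Dθ/2 = 3.246 m.
Hydraulic radius R = A/P = 1.64/3.246 = 0.5052 m.
Manning's equation: Q = (1/n) A R^(2/3) S^(1/2) = (1/0.012) × 1.64 × 0.5052^(2/3) × 0.0031^(1/2) = 4.83 m³/s.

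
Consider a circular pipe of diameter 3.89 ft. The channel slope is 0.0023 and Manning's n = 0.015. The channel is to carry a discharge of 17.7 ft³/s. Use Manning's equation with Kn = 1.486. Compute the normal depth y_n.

y_n = 1.51 ft

Manning's equation rearranged: A R^(2/3) = nQ / (1.486·√S) = 0.015 × 17.7 / (1.486 × √0.0023) = 3.725.
At y = 1.78 ft: A R^(2/3) = 5.004 — over.
At y = 1.51 ft: A R^(2/3) = 3.721 — ≈ 3.725.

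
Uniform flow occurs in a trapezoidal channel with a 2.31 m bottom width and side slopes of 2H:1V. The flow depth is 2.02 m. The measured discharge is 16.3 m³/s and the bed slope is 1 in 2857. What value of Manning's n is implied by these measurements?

n = 0.016

With bottom width b = 2.31 m and side slope z = 2: A = (b + zy)y = (2.31 + 2×2.02)×2.02 = 12.83 m²; P = b + 2y√(1+z²) = 2.31 + 2×2.02×2.236 = 11.34 m.
Hydraulic radius R = A/P = 12.83/11.34 = 1.131 m.
Rearranging Manning's equation: n = (1/Q) A R^(2/3) S^(1/2) = (1/16.3) × 12.83 × 1.131^(2/3) × √0.00035 = 0.016.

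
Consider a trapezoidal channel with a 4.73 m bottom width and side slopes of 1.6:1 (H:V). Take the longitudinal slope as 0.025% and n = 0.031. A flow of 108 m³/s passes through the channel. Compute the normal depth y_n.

y_n = 6.38 m

Manning's equation rearranged: A R^(2/3) = nQ / (1·√S) = 0.031 × 108 / (√0.00025) = 211.7.
Trying y = 7.86 m: A R^(2/3) = 340.2 — too large.
Trying y = 5.63 m: A R^(2/3) = 160.1 — too small.
Trying y = 6.38 m: A R^(2/3) = 211.6 — matches.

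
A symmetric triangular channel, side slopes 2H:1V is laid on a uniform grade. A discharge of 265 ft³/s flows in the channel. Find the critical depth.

At critical depth, Q² T / (g A³) = 1, i.e. A³/T = Q²/g = 265²/32.2 = 2181.
Try y = 2.94 ft: A³/T = 439.3 — low.
Try y = 4.81 ft: A³/T = 5149 — high.
Try y = 4.05 ft: A³/T = 2179 — ≈ 2181.

y_c = 4.05 ft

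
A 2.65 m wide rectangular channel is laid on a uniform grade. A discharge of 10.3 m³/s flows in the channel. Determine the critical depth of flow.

y_c = 1.15 m

For a rectangular channel, critical depth y_c = (q²/g)^(1/3) where q = Q/b = 10.3/2.65 = 3.887 m²/s.
So y_c = (3.887²/9.81)^(1/3) = 1.15 m.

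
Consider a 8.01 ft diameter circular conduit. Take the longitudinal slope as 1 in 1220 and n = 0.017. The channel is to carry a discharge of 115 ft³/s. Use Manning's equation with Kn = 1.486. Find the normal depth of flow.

Manning's equation rearranged: A R^(2/3) = nQ / (1.486·√S) = 0.017 × 115 / (1.486 × √0.0008197) = 45.95.
Trying y = 3.19 ft: A R^(2/3) = 26.76 — short.
Trying y = 5.42 ft: A R^(2/3) = 64.06 — over.
Trying y = 4.35 ft: A R^(2/3) = 45.93 — matches.

y_n = 4.35 ft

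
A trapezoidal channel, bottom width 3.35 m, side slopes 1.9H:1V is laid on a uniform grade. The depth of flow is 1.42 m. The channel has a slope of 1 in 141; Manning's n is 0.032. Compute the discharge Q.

Q = 21.2 m³/s

With bottom width b = 3.35 m and side slope z = 1.9: A = (b + zy)y = (3.35 + 1.9×1.42)×1.42 = 8.588 m²; P = b + 2y√(1+z²) = 3.35 + 2×1.42×2.147 = 9.448 m.
Hydraulic radius R = A/P = 8.588/9.448 = 0.909 m.
Manning's equation: Q = (1/n) A R^(2/3) S^(1/2) = (1/0.032) × 8.588 × 0.909^(2/3) × 0.007092^(1/2) = 21.2 m³/s.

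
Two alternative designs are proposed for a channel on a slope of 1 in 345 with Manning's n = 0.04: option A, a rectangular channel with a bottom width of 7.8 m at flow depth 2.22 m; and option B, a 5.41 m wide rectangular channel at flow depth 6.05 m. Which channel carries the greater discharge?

Channel A: Flow area A = b·y = 7.8 × 2.22 = 17.32 m². Wetted perimeter P = b + 2y = 7.8 + 2×2.22 = 12.24 m. Hydraulic radius R = A/P = 17.32/12.24 = 1.415 m. Q_A = (1/0.04)·17.32·1.415^(2/3)·√0.002899 = 29.37 m³/s.
Channel B: Flow area A = b·y = 5.41 × 6.05 = 32.73 m². Wetted perimeter P = b + 2y = 5.41 + 2×6.05 = 17.51 m. Hydraulic radius R = A/P = 32.73/17.51 = 1.869 m. Q_B = (1/0.04)·32.73·1.869^(2/3)·√0.002899 = 66.85 m³/s.
Q_A = 29.37 m³/s vs Q_B = 66.85 m³/s, so channel B carries more.

channel B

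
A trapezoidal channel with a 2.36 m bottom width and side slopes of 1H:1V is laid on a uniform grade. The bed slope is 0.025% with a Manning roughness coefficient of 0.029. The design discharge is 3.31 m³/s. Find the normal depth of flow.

y_n = 1.61 m

Manning's equation rearranged: A R^(2/3) = nQ / (1·√S) = 0.029 × 3.31 / (√0.00025) = 6.071.
Trying y = 1.87 m: A R^(2/3) = 8.089 — high.
Trying y = 1.34 m: A R^(2/3) = 4.295 — low.
Trying y = 1.61 m: A R^(2/3) = 6.066 — close enough.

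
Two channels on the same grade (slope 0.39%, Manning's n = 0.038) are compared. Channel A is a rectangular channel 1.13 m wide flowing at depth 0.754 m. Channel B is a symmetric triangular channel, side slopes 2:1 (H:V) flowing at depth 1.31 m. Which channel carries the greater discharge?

channel B

Channel A: Flow area A = b·y = 1.13 × 0.754 = 0.852 m². Wetted perimeter P = b + 2y = 1.13 + 2×0.754 = 2.638 m. Hydraulic radius R = A/P = 0.852/2.638 = 0.323 m. Q_A = (1/0.038)·0.852·0.323^(2/3)·√0.0039 = 0.6591 m³/s.
Channel B: For a triangular section with side slope z = 2: A = zy² = 2×1.31² = 3.432 m²; P = 2y√(1+z²) = 2×1.31×2.236 = 5.858 m. Hydraulic radius R = A/P = 3.432/5.858 = 0.5858 m. Q_B = (1/0.038)·3.432·0.5858^(2/3)·√0.0039 = 3.949 m³/s.
Q_A = 0.6591 m³/s vs Q_B = 3.949 m³/s, so channel B carries more.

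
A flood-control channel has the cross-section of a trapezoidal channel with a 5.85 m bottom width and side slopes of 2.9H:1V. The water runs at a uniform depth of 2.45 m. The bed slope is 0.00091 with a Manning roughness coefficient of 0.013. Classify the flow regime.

With bottom width b = 5.85 m and side slope z = 2.9: A = (b + zy)y = (5.85 + 2.9×2.45)×2.45 = 31.74 m²; P = b + 2y√(1+z²) = 5.85 + 2×2.45×3.068 = 20.88 m.
Hydraulic radius R = A/P = 31.74/20.88 = 1.52 m.
V = (1/n) R^(2/3) √S = (1/0.013) × 1.52^(2/3) × √0.00091 = 3.068 m/s. Hydraulic depth D_h = A/T = 31.74/20.06 = 1.582 m.
Froude number Fr = V/√(g·D_h) = 3.068/√(9.81×1.582) = 0.779, which is less than 1, so the flow is subcritical.

subcritical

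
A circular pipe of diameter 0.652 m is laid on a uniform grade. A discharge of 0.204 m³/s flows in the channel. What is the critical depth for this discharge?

y_c = 0.285 m

At critical depth, Q² T / (g A³) = 1, i.e. A³/T = Q²/g = 0.204²/9.81 = 0.004242.
At y = 0.241 m: A³/T = 0.002241 — too small.
At y = 0.327 m: A³/T = 0.007219 — too large.
At y = 0.285 m: A³/T = 0.004267 — matches.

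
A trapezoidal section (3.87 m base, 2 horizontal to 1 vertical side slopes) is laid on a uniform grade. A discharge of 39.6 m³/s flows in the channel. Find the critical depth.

At critical depth, Q² T / (g A³) = 1, i.e. A³/T = Q²/g = 39.6²/9.81 = 159.9.
At y = 2.01 m: A³/T = 334.9 — too large.
At y = 1.65 m: A³/T = 158.1 — close enough.

y_c = 1.65 m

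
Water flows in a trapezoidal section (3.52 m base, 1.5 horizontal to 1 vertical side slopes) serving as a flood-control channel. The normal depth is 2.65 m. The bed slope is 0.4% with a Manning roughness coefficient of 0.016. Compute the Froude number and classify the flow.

With bottom width b = 3.52 m and side slope z = 1.5: A = (b + zy)y = (3.52 + 1.5×2.65)×2.65 = 19.86 m²; P = b + 2y√(1+z²) = 3.52 + 2×2.65×1.803 = 13.07 m.
Hydraulic radius R = A/P = 19.86/13.07 = 1.519 m.
V = (1/n) R^(2/3) √S = (1/0.016) × 1.519^(2/3) × √0.004 = 5.224 m/s. Hydraulic depth D_h = A/T = 19.86/11.47 = 1.732 m.
Froude number Fr = V/√(g·D_h) = 5.224/√(9.81×1.732) = 1.27, which is greater than 1, so the flow is supercritical.

supercritical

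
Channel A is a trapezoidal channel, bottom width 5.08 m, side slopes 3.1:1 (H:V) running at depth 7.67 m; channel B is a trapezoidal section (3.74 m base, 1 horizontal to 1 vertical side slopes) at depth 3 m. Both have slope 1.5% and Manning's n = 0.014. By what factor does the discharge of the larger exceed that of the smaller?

19.8

Channel A: With bottom width b = 5.08 m and side slope z = 3.1: A = (b + zy)y = (5.08 + 3.1×7.67)×7.67 = 221.3 m²; P = b + 2y√(1+z²) = 5.08 + 2×7.67×3.257 = 55.05 m. Hydraulic radius R = A/P = 221.3/55.05 = 4.021 m. Q_A = (1/0.014)·221.3·4.021^(2/3)·√0.015 = 4896 m³/s.
Channel B: With bottom width b = 3.74 m and side slope z = 1: A = (b + zy)y = (3.74 + 1×3)×3 = 20.22 m²; P = b + 2y√(1+z²) = 3.74 + 2×3×1.414 = 12.23 m. Hydraulic radius R = A/P = 20.22/12.23 = 1.654 m. Q_B = (1/0.014)·20.22·1.654^(2/3)·√0.015 = 247.4 m³/s.
The larger discharge is 4896 m³/s and the smaller is 247.4 m³/s; the ratio is 19.8.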